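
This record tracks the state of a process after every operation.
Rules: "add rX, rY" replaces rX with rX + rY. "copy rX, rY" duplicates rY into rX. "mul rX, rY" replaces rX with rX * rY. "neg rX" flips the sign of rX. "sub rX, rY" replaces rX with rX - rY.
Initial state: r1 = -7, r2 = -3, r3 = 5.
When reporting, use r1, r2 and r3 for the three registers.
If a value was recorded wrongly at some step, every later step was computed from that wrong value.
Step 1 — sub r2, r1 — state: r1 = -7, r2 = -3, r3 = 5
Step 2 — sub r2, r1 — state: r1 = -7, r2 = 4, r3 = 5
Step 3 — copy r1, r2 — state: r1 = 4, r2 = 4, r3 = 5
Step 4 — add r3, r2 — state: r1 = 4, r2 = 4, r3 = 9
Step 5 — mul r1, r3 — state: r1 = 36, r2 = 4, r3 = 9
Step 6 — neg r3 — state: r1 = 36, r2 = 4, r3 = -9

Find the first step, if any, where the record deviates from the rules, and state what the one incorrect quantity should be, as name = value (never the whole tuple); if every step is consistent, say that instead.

step 1: r2 = -3 - -7 = 4 -> not what was recorded
Step 1 is the first one off; corrected, r2 = 4.

step 1, r2 = 4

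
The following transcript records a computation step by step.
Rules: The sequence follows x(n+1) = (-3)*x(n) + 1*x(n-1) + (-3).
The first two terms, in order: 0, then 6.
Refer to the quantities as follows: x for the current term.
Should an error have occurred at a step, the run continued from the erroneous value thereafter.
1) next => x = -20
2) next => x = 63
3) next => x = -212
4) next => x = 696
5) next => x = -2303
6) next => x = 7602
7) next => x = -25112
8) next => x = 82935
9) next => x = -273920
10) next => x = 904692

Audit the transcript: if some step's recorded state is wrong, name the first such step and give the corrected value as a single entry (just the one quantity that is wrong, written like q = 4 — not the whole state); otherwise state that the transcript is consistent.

step 1, x = -21

Recomputing the run from the initial state:
step 1: x = -21
step 2: x = 66
step 3: x = -222
step 4: x = 729
step 5: x = -2412
step 6: x = 7962
step 7: x = -26301
step 8: x = 86862
step 9: x = -286890
step 10: x = 947529
The first disagreement with the transcript is at step 1, where the value should be x = -21.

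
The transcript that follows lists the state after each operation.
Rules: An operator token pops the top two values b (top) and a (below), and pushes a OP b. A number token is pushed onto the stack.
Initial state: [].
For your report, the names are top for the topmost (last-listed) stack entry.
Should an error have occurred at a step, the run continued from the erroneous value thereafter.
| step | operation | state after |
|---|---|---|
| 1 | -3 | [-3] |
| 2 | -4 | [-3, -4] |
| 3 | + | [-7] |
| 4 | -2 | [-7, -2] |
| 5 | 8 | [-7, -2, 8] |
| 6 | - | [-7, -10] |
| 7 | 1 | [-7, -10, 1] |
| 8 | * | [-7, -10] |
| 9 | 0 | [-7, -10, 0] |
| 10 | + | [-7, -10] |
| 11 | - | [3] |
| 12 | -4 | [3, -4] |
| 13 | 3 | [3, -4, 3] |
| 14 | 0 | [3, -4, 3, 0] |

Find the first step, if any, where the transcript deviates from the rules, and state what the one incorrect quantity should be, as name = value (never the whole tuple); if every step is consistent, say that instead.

Recomputing the run from the initial state:
step 1: [-3]
step 2: [-3, -4]
step 3: [-7]
step 4: [-7, -2]
step 5: [-7, -2, 8]
step 6: [-7, -10]
step 7: [-7, -10, 1]
step 8: [-7, -10]
step 9: [-7, -10, 0]
step 10: [-7, -10]
step 11: [3]
step 12: [3, -4]
step 13: [3, -4, 3]
step 14: [3, -4, 3, 0]
This matches the transcript at every step.

no error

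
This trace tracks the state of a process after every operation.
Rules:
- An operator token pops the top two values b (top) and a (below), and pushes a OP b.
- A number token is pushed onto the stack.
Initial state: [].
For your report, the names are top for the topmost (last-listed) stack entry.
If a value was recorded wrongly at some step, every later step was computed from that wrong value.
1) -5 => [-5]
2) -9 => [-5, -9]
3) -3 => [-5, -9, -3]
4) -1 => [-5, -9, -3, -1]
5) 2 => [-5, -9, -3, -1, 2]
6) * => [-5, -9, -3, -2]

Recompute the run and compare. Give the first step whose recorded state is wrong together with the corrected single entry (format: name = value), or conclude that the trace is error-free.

no error

Step 1: push -5: top = -5 — in agreement.
Step 2: push -9: top = -9 — consistent with the trace.
Step 3: push -3: top = -3 — same as recorded.
Step 4: push -1: top = -1 — checks out.
Step 5: push 2: top = 2 — same as recorded.
Step 6: -1 * 2 = -2 — no discrepancy.
All steps check out; nothing to correct.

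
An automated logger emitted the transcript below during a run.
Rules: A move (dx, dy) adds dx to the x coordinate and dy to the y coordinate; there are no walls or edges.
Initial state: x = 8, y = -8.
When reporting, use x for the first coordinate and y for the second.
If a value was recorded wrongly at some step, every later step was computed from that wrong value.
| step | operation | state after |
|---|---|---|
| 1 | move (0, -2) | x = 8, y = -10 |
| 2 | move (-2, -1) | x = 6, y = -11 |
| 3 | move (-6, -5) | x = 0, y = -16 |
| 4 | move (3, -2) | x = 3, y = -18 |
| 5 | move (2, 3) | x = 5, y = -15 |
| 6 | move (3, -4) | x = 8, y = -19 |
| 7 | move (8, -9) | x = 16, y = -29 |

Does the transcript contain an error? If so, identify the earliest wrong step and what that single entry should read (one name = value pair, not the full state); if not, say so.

Recomputing the run from the initial state:
step 1: x = 8, y = -10
step 2: x = 6, y = -11
step 3: x = 0, y = -16
step 4: x = 3, y = -18
step 5: x = 5, y = -15
step 6: x = 8, y = -19
step 7: x = 16, y = -28
The first disagreement with the transcript is at step 7, where the value should be y = -28.

step 7, y = -28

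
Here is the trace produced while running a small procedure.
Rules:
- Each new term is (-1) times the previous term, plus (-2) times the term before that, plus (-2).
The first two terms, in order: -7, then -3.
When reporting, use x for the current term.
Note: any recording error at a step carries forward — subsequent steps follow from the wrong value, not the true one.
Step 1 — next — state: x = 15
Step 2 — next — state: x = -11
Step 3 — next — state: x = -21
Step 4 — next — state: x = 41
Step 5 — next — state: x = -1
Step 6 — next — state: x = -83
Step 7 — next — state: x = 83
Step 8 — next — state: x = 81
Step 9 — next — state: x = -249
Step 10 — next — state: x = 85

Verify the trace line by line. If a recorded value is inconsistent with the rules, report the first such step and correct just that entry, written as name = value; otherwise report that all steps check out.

Step 1: x = -1*(-3) + (-2)*(-7) + (-2) = 15 — no discrepancy.
Step 2: x = -1*(15) + (-2)*(-3) + (-2) = -11 — agrees with the trace.
Step 3: x = -1*(-11) + (-2)*(15) + (-2) = -21 — confirmed correct.
Step 4: x = -1*(-21) + (-2)*(-11) + (-2) = 41 — exactly as logged.
Step 5: x = -1*(41) + (-2)*(-21) + (-2) = -1 — in agreement.
Step 6: x = -1*(-1) + (-2)*(41) + (-2) = -83 — consistent with the trace.
Step 7: x = -1*(-83) + (-2)*(-1) + (-2) = 83 — no discrepancy.
Step 8: x = -1*(83) + (-2)*(-83) + (-2) = 81 — matches.
Step 9: x = -1*(81) + (-2)*(83) + (-2) = -249 — consistent with the trace.
Step 10: x = -1*(-249) + (-2)*(81) + (-2) = 85 — matches.
All entries verified; no error found.

no error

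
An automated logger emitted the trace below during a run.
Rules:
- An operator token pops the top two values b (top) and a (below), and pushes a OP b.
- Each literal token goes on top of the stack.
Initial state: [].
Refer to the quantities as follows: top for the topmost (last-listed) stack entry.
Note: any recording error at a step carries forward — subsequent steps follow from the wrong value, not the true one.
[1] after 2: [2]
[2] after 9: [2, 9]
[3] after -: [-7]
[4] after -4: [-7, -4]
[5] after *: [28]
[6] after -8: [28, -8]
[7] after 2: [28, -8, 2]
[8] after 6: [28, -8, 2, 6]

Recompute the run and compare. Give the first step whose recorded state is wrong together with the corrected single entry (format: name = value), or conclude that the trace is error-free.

no error

Recomputing the run from the initial state:
step 1: [2]
step 2: [2, 9]
step 3: [-7]
step 4: [-7, -4]
step 5: [28]
step 6: [28, -8]
step 7: [28, -8, 2]
step 8: [28, -8, 2, 6]
This matches the trace at every step.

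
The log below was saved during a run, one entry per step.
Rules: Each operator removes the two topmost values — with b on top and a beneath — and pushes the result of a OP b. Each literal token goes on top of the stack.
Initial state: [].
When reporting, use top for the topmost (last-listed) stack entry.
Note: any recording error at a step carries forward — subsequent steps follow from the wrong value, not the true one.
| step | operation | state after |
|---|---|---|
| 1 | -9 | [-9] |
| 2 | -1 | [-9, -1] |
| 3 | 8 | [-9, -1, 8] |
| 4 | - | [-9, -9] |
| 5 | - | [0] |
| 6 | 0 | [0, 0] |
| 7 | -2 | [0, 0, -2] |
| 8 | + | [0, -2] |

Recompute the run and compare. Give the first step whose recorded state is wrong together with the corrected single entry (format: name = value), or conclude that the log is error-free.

Step 1: push -9: top = -9 — no discrepancy.
Step 2: push -1: top = -1 — same as recorded.
Step 3: push 8: top = 8 — exactly as logged.
Step 4: -1 - 8 = -9 — no discrepancy.
Step 5: -9 - -9 = 0 — consistent with the log.
Step 6: push 0: top = 0 — exactly as logged.
Step 7: push -2: top = -2 — consistent with the log.
Step 8: 0 + -2 = -2 — checks out.
No step deviates from the rules.

no error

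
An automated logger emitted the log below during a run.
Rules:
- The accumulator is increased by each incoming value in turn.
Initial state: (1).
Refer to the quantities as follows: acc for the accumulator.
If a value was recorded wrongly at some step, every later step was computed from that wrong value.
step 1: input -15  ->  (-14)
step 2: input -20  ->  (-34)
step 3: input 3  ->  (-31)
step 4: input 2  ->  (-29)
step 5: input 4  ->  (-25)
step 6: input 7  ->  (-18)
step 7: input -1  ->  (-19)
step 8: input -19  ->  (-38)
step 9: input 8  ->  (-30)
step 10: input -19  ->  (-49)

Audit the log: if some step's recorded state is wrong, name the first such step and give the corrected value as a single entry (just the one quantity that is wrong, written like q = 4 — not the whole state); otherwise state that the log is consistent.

Recomputing the run from the initial state:
step 1: acc = -14
step 2: acc = -34
step 3: acc = -31
step 4: acc = -29
step 5: acc = -25
step 6: acc = -18
step 7: acc = -19
step 8: acc = -38
step 9: acc = -30
step 10: acc = -49
This matches the log at every step.

no error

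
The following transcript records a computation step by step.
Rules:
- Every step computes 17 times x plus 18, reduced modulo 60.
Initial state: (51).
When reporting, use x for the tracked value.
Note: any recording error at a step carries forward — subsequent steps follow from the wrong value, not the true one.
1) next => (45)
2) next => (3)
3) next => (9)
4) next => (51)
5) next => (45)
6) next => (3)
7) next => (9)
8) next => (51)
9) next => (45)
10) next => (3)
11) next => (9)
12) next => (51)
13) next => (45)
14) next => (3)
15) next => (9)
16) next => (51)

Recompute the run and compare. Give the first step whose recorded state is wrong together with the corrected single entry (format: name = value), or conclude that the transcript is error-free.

Recomputing the run from the initial state:
step 1: x = 45
step 2: x = 3
step 3: x = 9
step 4: x = 51
step 5: x = 45
step 6: x = 3
step 7: x = 9
step 8: x = 51
step 9: x = 45
step 10: x = 3
step 11: x = 9
step 12: x = 51
step 13: x = 45
step 14: x = 3
step 15: x = 9
step 16: x = 51
This matches the transcript at every step.

no error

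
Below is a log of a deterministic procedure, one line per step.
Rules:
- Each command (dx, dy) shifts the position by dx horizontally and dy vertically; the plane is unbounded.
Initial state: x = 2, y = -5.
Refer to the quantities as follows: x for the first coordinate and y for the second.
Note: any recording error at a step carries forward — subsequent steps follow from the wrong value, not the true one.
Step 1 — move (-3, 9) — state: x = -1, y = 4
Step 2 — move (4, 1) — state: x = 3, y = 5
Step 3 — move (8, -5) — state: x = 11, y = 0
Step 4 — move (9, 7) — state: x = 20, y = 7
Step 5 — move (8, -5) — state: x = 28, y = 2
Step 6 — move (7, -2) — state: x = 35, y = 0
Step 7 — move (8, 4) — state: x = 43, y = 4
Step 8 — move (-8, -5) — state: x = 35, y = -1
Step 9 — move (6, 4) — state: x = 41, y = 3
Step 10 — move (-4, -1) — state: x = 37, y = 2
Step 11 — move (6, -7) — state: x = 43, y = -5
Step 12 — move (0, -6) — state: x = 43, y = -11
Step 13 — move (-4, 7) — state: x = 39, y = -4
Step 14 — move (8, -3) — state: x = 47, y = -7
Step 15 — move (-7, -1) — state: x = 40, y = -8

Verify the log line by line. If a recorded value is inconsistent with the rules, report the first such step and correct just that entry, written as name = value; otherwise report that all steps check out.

no error

1. x = 2 + (-3) = -1, y = -5 + (9) = 4 (agrees with the log)
2. x = -1 + (4) = 3, y = 4 + (1) = 5 (confirmed correct)
3. x = 3 + (8) = 11, y = 5 + (-5) = 0 (matches)
4. x = 11 + (9) = 20, y = 0 + (7) = 7 (same as recorded)
5. x = 20 + (8) = 28, y = 7 + (-5) = 2 (in agreement)
6. x = 28 + (7) = 35, y = 2 + (-2) = 0 (consistent with the log)
7. x = 35 + (8) = 43, y = 0 + (4) = 4 (in agreement)
8. x = 43 + (-8) = 35, y = 4 + (-5) = -1 (verified)
9. x = 35 + (6) = 41, y = -1 + (4) = 3 (exactly as logged)
10. x = 41 + (-4) = 37, y = 3 + (-1) = 2 (consistent with the log)
11. x = 37 + (6) = 43, y = 2 + (-7) = -5 (same as recorded)
12. x = 43 + (0) = 43, y = -5 + (-6) = -11 (no discrepancy)
13. x = 43 + (-4) = 39, y = -11 + (7) = -4 (confirmed correct)
14. x = 39 + (8) = 47, y = -4 + (-3) = -7 (checks out)
15. x = 47 + (-7) = 40, y = -7 + (-1) = -8 (same as recorded)
All steps check out; nothing to correct.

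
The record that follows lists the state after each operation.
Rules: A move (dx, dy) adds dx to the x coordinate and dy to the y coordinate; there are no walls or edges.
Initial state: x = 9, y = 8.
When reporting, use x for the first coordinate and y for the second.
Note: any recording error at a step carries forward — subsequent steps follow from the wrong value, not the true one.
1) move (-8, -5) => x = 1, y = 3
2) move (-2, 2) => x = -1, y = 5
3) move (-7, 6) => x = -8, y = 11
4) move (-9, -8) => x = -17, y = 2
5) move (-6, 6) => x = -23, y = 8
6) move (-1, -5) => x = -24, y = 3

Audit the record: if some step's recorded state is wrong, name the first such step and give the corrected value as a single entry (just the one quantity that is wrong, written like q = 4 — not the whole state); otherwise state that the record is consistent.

step 4, y = 3

Recomputing the run from the initial state:
step 1: x = 1, y = 3
step 2: x = -1, y = 5
step 3: x = -8, y = 11
step 4: x = -17, y = 3
step 5: x = -23, y = 9
step 6: x = -24, y = 4
The first disagreement with the record is at step 4, where the value should be y = 3.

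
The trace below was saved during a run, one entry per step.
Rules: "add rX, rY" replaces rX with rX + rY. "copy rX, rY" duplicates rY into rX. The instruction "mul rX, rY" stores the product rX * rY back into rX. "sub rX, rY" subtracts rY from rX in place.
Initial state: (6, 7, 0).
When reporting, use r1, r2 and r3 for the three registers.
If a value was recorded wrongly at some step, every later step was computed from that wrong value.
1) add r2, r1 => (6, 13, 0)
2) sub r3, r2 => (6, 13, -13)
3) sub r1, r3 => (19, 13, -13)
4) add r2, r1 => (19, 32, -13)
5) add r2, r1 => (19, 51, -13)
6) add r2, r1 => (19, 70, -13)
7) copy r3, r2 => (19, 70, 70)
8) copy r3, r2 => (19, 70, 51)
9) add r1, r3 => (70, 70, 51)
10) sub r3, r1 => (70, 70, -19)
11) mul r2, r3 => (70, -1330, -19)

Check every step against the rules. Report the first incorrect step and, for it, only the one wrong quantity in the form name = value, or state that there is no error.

step 8, r3 = 70

step 1: r2 = 7 + 6 = 13 -> exactly as logged
step 2: r3 = 0 - 13 = -13 -> consistent with the trace
step 3: r1 = 6 - -13 = 19 -> verified
step 4: r2 = 13 + 19 = 32 -> matches
step 5: r2 = 32 + 19 = 51 -> agrees with the trace
step 6: r2 = 51 + 19 = 70 -> checks out
step 7: r3 = 70 -> no discrepancy
step 8: r3 = 70 -> a discrepancy with the trace
Step 8 is the first one off; corrected, r3 = 70.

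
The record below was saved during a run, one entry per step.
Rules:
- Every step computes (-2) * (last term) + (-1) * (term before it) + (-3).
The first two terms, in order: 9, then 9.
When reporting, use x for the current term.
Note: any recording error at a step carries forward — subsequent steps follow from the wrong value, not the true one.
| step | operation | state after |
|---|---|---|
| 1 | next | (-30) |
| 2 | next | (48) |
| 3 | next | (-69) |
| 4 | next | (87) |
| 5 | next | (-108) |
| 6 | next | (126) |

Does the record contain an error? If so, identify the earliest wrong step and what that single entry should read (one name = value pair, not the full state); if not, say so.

Step 1: x = -2*(9) + (-1)*(9) + (-3) = -30 — no discrepancy.
Step 2: x = -2*(-30) + (-1)*(9) + (-3) = 48 — checks out.
Step 3: x = -2*(48) + (-1)*(-30) + (-3) = -69 — verified.
Step 4: x = -2*(-69) + (-1)*(48) + (-3) = 87 — verified.
Step 5: x = -2*(87) + (-1)*(-69) + (-3) = -108 — checks out.
Step 6: x = -2*(-108) + (-1)*(87) + (-3) = 126 — no discrepancy.
All steps check out; nothing to correct.

no error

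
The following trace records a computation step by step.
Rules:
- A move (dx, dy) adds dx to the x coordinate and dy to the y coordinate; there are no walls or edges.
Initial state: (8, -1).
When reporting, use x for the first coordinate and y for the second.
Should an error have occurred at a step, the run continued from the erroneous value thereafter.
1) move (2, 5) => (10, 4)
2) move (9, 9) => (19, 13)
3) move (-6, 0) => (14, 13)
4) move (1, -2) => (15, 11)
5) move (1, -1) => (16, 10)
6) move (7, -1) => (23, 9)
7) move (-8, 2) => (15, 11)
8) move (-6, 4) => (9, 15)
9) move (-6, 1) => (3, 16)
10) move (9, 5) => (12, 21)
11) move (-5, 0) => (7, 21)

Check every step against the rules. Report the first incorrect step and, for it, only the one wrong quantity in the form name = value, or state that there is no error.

1. x = 8 + (2) = 10, y = -1 + (5) = 4 (in agreement)
2. x = 10 + (9) = 19, y = 4 + (9) = 13 (verified)
3. x = 19 + (-6) = 13, y = 13 + (0) = 13 (first mismatch against the trace)
So the first discrepancy is step 3, where the right value is x = 13.

step 3, x = 13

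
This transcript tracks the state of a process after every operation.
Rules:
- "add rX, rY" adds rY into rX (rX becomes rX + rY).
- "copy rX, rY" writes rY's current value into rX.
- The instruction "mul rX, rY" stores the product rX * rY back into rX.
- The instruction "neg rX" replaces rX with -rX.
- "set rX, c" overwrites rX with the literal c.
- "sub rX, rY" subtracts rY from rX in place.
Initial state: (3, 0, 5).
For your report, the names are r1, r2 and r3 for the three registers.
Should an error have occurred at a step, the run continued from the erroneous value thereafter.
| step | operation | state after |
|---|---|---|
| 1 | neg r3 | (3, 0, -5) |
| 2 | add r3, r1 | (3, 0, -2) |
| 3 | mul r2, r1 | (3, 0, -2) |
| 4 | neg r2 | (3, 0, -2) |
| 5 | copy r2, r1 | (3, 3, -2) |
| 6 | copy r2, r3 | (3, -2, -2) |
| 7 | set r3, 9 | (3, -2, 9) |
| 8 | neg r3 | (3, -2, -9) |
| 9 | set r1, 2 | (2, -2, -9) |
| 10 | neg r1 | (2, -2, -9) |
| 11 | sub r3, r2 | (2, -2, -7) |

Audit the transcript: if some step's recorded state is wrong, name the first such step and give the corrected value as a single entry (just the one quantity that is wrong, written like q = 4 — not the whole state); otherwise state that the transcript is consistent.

step 10, r1 = -2

1. r3 = -(5) = -5 (confirmed correct)
2. r3 = -5 + 3 = -2 (in agreement)
3. r2 = 0 * 3 = 0 (agrees with the transcript)
4. r2 = -(0) = 0 (confirmed correct)
5. r2 = 3 (matches)
6. r2 = -2 (matches)
7. r3 = 9 (matches)
8. r3 = -(9) = -9 (in agreement)
9. r1 = 2 (exactly as logged)
10. r1 = -(2) = -2 (a discrepancy with the transcript)
The earliest wrong entry is at step 10: it should read r1 = -2.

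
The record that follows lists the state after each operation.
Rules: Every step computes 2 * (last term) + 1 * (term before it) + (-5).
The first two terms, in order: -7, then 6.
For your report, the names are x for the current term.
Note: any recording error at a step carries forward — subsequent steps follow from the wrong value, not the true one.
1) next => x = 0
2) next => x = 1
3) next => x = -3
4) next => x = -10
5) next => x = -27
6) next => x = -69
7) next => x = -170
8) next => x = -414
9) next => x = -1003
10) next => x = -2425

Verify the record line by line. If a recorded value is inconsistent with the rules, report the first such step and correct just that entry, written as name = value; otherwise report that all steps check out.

step 5, x = -28

Recomputing the run from the initial state:
step 1: x = 0
step 2: x = 1
step 3: x = -3
step 4: x = -10
step 5: x = -28
step 6: x = -71
step 7: x = -175
step 8: x = -426
step 9: x = -1032
step 10: x = -2495
The first disagreement with the record is at step 5, where the value should be x = -28.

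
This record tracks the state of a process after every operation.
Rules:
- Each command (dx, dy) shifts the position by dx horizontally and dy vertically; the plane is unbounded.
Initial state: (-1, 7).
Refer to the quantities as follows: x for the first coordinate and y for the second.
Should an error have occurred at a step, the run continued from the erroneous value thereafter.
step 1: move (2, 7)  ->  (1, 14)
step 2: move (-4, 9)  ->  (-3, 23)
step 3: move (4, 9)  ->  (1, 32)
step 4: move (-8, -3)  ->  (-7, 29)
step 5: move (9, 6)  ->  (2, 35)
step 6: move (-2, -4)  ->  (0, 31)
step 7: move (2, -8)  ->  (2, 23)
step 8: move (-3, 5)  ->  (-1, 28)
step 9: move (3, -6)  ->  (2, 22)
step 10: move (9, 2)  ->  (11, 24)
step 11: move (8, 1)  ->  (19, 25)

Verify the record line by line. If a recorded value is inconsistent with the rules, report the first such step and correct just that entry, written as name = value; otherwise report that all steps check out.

no error

Recomputing the run from the initial state:
step 1: x = 1, y = 14
step 2: x = -3, y = 23
step 3: x = 1, y = 32
step 4: x = -7, y = 29
step 5: x = 2, y = 35
step 6: x = 0, y = 31
step 7: x = 2, y = 23
step 8: x = -1, y = 28
step 9: x = 2, y = 22
step 10: x = 11, y = 24
step 11: x = 19, y = 25
This matches the record at every step.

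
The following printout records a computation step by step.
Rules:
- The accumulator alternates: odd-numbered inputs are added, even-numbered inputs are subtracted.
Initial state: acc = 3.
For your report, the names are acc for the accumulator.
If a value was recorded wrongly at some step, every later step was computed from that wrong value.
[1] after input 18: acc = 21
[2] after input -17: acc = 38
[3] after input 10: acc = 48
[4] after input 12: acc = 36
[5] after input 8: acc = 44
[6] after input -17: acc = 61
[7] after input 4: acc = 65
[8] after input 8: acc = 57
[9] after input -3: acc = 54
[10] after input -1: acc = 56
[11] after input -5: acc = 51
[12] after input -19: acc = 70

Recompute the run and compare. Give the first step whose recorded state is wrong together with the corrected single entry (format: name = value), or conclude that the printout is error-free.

1. acc = 3 + 18 = 21 (consistent with the printout)
2. acc = 21 - -17 = 38 (confirmed correct)
3. acc = 38 + 10 = 48 (no discrepancy)
4. acc = 48 - 12 = 36 (same as recorded)
5. acc = 36 + 8 = 44 (verified)
6. acc = 44 - -17 = 61 (no discrepancy)
7. acc = 61 + 4 = 65 (matches)
8. acc = 65 - 8 = 57 (consistent with the printout)
9. acc = 57 + -3 = 54 (in agreement)
10. acc = 54 - -1 = 55 (first mismatch against the printout)
Conclusion: step 10 carries the first error; the entry should be acc = 55.

step 10, acc = 55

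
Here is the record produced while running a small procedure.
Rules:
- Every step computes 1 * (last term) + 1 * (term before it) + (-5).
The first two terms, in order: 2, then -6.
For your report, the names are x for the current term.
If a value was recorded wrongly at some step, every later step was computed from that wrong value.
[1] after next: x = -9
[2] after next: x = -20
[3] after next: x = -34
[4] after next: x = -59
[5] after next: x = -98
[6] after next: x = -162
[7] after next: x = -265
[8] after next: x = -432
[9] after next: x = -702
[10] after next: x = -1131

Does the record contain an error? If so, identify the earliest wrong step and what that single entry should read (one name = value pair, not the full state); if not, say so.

step 10, x = -1139

Recomputing the run from the initial state:
step 1: x = -9
step 2: x = -20
step 3: x = -34
step 4: x = -59
step 5: x = -98
step 6: x = -162
step 7: x = -265
step 8: x = -432
step 9: x = -702
step 10: x = -1139
The first disagreement with the record is at step 10, where the value should be x = -1139.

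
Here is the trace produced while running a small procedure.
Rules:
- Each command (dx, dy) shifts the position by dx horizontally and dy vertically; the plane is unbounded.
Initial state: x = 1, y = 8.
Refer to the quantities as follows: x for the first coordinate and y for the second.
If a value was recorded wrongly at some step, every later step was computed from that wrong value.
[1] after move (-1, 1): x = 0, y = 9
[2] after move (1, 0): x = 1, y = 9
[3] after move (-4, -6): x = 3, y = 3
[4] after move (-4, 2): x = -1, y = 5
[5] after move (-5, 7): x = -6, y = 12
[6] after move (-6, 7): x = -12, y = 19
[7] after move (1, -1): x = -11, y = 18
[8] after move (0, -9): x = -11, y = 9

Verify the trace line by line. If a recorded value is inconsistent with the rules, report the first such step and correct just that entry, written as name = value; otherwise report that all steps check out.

step 1: x = 1 + (-1) = 0, y = 8 + (1) = 9 -> checks out
step 2: x = 0 + (1) = 1, y = 9 + (0) = 9 -> checks out
step 3: x = 1 + (-4) = -3, y = 9 + (-6) = 3 -> the entry is off here
So the first discrepancy is step 3, where the right value is x = -3.

step 3, x = -3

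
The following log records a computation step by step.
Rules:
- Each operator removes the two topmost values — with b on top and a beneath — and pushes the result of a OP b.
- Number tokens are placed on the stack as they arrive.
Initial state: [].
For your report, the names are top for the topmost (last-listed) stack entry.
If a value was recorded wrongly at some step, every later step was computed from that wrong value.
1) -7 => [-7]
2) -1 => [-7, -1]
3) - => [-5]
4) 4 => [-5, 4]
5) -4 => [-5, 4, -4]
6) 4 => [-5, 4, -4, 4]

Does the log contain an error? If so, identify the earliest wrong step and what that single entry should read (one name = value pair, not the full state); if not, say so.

step 1: push -7: top = -7 -> same as recorded
step 2: push -1: top = -1 -> agrees with the log
step 3: -7 - -1 = -6 -> the recorded entry deviates here
First deviation found at step 3; the corrected entry is top = -6.

step 3, top = -6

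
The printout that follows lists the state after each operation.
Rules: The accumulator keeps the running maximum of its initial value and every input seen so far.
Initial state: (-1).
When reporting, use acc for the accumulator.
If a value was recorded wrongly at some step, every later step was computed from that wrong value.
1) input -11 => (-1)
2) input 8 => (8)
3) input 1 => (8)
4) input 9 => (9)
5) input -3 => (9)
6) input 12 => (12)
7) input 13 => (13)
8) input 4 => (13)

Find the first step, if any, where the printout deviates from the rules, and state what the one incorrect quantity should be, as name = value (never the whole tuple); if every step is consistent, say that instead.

no error

step 1: acc = max(-1, -11) = -1 -> agrees with the printout
step 2: acc = max(-1, 8) = 8 -> verified
step 3: acc = max(8, 1) = 8 -> confirmed correct
step 4: acc = max(8, 9) = 9 -> matches
step 5: acc = max(9, -3) = 9 -> exactly as logged
step 6: acc = max(9, 12) = 12 -> in agreement
step 7: acc = max(12, 13) = 13 -> checks out
step 8: acc = max(13, 4) = 13 -> same as recorded
Nothing is out of place; the run is error-free.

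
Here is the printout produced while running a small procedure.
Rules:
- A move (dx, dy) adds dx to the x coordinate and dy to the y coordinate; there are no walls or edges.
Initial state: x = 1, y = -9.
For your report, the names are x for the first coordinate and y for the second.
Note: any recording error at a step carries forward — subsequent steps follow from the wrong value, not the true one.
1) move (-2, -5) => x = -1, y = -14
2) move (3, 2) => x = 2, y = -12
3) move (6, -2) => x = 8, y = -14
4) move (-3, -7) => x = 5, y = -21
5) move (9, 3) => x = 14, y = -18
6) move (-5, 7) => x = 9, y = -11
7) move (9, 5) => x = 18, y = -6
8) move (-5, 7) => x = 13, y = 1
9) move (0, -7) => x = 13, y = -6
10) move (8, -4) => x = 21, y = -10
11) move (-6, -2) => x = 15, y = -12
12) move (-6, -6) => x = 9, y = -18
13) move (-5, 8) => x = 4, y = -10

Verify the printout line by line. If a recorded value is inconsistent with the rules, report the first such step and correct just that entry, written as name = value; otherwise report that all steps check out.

no error

Recomputing the run from the initial state:
step 1: x = -1, y = -14
step 2: x = 2, y = -12
step 3: x = 8, y = -14
step 4: x = 5, y = -21
step 5: x = 14, y = -18
step 6: x = 9, y = -11
step 7: x = 18, y = -6
step 8: x = 13, y = 1
step 9: x = 13, y = -6
step 10: x = 21, y = -10
step 11: x = 15, y = -12
step 12: x = 9, y = -18
step 13: x = 4, y = -10
This matches the printout at every step.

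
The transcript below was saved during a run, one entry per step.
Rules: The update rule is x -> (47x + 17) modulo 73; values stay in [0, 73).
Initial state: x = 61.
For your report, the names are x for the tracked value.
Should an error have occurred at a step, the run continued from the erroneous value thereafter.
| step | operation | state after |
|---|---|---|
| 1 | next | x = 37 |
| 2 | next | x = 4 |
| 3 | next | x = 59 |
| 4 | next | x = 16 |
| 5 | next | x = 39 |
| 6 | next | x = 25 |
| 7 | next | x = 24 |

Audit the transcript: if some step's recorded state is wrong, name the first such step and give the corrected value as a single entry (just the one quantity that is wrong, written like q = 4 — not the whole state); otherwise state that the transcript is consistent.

no error

Recomputing the run from the initial state:
step 1: x = 37
step 2: x = 4
step 3: x = 59
step 4: x = 16
step 5: x = 39
step 6: x = 25
step 7: x = 24
This matches the transcript at every step.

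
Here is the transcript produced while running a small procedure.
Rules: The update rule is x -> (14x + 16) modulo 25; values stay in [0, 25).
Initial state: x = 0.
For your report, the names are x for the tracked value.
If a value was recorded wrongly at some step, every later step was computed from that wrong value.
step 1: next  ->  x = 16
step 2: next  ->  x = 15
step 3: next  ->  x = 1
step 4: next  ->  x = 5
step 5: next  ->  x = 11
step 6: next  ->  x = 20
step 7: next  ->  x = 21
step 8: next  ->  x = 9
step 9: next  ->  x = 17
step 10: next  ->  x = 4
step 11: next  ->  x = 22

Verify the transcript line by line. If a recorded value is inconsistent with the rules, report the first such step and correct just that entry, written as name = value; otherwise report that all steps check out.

step 8, x = 10

1. x = (14*0 + 16) mod 25 = 16 (confirmed correct)
2. x = (14*16 + 16) mod 25 = 15 (same as recorded)
3. x = (14*15 + 16) mod 25 = 1 (consistent with the transcript)
4. x = (14*1 + 16) mod 25 = 5 (confirmed correct)
5. x = (14*5 + 16) mod 25 = 11 (no discrepancy)
6. x = (14*11 + 16) mod 25 = 20 (agrees with the transcript)
7. x = (14*20 + 16) mod 25 = 21 (matches)
8. x = (14*21 + 16) mod 25 = 10 (the recorded entry deviates here)
Step 8 is the first one off; corrected, x = 10.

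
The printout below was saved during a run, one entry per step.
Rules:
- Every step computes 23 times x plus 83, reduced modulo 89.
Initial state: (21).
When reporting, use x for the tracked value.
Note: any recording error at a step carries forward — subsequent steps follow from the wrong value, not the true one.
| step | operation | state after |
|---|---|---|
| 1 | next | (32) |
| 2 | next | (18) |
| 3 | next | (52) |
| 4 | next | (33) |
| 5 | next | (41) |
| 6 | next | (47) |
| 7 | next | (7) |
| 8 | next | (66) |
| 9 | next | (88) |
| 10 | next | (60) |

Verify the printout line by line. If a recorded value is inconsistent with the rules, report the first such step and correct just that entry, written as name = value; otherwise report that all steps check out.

Recomputing the run from the initial state:
step 1: x = 32
step 2: x = 18
step 3: x = 52
step 4: x = 33
step 5: x = 41
step 6: x = 47
step 7: x = 7
step 8: x = 66
step 9: x = 88
step 10: x = 60
This matches the printout at every step.

no error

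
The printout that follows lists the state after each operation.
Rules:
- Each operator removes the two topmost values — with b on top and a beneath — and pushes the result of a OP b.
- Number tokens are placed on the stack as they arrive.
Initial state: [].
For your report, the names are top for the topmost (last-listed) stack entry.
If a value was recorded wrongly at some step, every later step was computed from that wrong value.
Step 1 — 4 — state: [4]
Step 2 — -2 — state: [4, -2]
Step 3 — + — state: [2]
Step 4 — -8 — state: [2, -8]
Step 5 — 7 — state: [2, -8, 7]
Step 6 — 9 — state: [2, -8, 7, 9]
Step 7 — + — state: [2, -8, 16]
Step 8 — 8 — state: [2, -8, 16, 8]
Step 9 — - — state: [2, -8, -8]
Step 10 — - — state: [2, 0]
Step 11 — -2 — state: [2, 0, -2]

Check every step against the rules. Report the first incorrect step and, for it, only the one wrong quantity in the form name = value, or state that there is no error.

step 9, top = 8

step 1: push 4: top = 4 -> checks out
step 2: push -2: top = -2 -> no discrepancy
step 3: 4 + -2 = 2 -> verified
step 4: push -8: top = -8 -> agrees with the printout
step 5: push 7: top = 7 -> exactly as logged
step 6: push 9: top = 9 -> matches
step 7: 7 + 9 = 16 -> verified
step 8: push 8: top = 8 -> no discrepancy
step 9: 16 - 8 = 8 -> the printout has a different value
First deviation found at step 9; the corrected entry is top = 8.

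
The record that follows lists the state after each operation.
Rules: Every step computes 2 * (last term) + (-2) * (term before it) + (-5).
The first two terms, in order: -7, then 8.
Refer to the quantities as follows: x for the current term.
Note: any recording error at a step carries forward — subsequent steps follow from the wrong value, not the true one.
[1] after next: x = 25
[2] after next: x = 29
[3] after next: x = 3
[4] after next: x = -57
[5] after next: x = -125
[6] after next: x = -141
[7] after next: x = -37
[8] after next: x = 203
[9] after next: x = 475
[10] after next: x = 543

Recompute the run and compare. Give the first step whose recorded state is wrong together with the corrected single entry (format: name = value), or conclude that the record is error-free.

step 10, x = 539

Recomputing the run from the initial state:
step 1: x = 25
step 2: x = 29
step 3: x = 3
step 4: x = -57
step 5: x = -125
step 6: x = -141
step 7: x = -37
step 8: x = 203
step 9: x = 475
step 10: x = 539
The first disagreement with the record is at step 10, where the value should be x = 539.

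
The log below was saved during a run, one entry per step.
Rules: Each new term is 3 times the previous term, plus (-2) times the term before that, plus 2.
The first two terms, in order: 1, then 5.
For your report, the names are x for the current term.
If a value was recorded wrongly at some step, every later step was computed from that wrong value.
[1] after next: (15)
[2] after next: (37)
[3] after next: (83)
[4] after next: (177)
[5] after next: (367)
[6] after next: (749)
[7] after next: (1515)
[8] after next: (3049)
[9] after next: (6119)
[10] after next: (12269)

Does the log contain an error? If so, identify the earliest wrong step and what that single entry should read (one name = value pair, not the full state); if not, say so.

step 10, x = 12261

Step 1: x = 3*(5) + (-2)*(1) + (2) = 15 — exactly as logged.
Step 2: x = 3*(15) + (-2)*(5) + (2) = 37 — same as recorded.
Step 3: x = 3*(37) + (-2)*(15) + (2) = 83 — confirmed correct.
Step 4: x = 3*(83) + (-2)*(37) + (2) = 177 — exactly as logged.
Step 5: x = 3*(177) + (-2)*(83) + (2) = 367 — consistent with the log.
Step 6: x = 3*(367) + (-2)*(177) + (2) = 749 — verified.
Step 7: x = 3*(749) + (-2)*(367) + (2) = 1515 — same as recorded.
Step 8: x = 3*(1515) + (-2)*(749) + (2) = 3049 — matches.
Step 9: x = 3*(3049) + (-2)*(1515) + (2) = 6119 — verified.
Step 10: x = 3*(6119) + (-2)*(3049) + (2) = 12261 — the recorded entry deviates here.
The audit stops at step 10: the recorded entry is wrong and should be x = 12261.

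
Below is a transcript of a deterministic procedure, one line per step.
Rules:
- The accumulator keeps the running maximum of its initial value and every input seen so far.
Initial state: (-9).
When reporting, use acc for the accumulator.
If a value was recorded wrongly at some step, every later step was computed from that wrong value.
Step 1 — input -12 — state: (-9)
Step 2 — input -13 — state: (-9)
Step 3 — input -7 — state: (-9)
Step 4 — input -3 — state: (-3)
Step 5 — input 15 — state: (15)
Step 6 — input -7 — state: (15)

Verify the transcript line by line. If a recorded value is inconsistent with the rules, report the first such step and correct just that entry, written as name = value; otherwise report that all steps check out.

step 3, acc = -7

Recomputing the run from the initial state:
step 1: acc = -9
step 2: acc = -9
step 3: acc = -7
step 4: acc = -3
step 5: acc = 15
step 6: acc = 15
The first disagreement with the transcript is at step 3, where the value should be acc = -7.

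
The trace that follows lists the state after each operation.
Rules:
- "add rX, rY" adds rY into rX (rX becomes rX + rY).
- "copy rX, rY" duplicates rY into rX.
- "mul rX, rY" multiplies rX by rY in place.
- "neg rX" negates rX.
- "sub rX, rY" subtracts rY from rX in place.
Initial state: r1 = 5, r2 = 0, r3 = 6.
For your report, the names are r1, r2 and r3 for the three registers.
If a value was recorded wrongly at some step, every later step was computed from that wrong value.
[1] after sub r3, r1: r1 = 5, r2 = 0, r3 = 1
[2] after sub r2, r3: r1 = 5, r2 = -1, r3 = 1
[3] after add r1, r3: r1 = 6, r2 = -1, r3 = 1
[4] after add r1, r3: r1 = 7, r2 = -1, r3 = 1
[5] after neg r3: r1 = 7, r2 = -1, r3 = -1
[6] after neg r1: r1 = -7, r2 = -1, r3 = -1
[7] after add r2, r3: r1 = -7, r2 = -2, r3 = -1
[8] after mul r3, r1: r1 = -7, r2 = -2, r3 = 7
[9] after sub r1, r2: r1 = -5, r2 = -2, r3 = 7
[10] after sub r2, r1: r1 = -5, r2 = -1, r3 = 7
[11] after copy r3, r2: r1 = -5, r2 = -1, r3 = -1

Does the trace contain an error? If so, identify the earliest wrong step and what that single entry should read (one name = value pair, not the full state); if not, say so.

step 1: r3 = 6 - 5 = 1 -> checks out
step 2: r2 = 0 - 1 = -1 -> same as recorded
step 3: r1 = 5 + 1 = 6 -> checks out
step 4: r1 = 6 + 1 = 7 -> consistent with the trace
step 5: r3 = -(1) = -1 -> same as recorded
step 6: r1 = -(7) = -7 -> same as recorded
step 7: r2 = -1 + -1 = -2 -> same as recorded
step 8: r3 = -1 * -7 = 7 -> consistent with the trace
step 9: r1 = -7 - -2 = -5 -> verified
step 10: r2 = -2 - -5 = 3 -> not what was recorded
Step 10 is the first one off; corrected, r2 = 3.

step 10, r2 = 3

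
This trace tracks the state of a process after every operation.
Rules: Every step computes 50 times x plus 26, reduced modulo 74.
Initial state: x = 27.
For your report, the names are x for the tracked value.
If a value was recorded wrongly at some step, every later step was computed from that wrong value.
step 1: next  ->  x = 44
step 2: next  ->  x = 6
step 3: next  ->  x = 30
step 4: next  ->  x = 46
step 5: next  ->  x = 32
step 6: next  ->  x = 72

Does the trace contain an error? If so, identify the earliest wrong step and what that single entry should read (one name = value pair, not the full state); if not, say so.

Step 1: x = (50*27 + 26) mod 74 = 44 — no discrepancy.
Step 2: x = (50*44 + 26) mod 74 = 6 — checks out.
Step 3: x = (50*6 + 26) mod 74 = 30 — checks out.
Step 4: x = (50*30 + 26) mod 74 = 46 — in agreement.
Step 5: x = (50*46 + 26) mod 74 = 32 — matches.
Step 6: x = (50*32 + 26) mod 74 = 72 — verified.
No step deviates from the rules.

no error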